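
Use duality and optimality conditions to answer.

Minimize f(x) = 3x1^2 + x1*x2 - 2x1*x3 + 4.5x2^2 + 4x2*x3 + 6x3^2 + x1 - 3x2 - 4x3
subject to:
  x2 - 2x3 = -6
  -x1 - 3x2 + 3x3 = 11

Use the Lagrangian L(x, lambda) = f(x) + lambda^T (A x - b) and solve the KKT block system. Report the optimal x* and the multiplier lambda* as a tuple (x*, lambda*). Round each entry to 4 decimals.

Form the Lagrangian:
  L(x, lambda) = (1/2) x^T Q x + c^T x + lambda^T (A x - b)
Stationarity (grad_x L = 0): Q x + c + A^T lambda = 0.
Primal feasibility: A x = b.

This gives the KKT block system:
  [ Q   A^T ] [ x     ]   [-c ]
  [ A    0  ] [ lambda ] = [ b ]

Solving the linear system:
  x*      = (0.5678, -1.7119, 2.1441)
  lambda* = (4.4831, -1.5932)
  f(x*)   = 20.7754

x* = (0.5678, -1.7119, 2.1441), lambda* = (4.4831, -1.5932)


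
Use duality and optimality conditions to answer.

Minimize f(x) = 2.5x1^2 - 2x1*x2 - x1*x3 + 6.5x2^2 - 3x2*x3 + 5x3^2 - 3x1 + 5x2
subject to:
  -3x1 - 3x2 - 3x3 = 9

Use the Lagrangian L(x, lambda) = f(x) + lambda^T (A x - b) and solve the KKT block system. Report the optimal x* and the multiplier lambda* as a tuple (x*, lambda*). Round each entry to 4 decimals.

Form the Lagrangian:
  L(x, lambda) = (1/2) x^T Q x + c^T x + lambda^T (A x - b)
Stationarity (grad_x L = 0): Q x + c + A^T lambda = 0.
Primal feasibility: A x = b.

This gives the KKT block system:
  [ Q   A^T ] [ x     ]   [-c ]
  [ A    0  ] [ lambda ] = [ b ]

Solving the linear system:
  x*      = (-0.9799, -1.1117, -0.9083)
  lambda* = (-1.5893)
  f(x*)   = 5.8424

x* = (-0.9799, -1.1117, -0.9083), lambda* = (-1.5893)


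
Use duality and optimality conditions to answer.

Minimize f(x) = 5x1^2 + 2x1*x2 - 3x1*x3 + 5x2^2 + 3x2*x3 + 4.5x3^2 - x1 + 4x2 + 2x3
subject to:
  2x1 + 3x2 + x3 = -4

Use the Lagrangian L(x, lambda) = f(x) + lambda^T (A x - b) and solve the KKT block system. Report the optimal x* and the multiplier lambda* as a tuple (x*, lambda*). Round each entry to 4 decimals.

Form the Lagrangian:
  L(x, lambda) = (1/2) x^T Q x + c^T x + lambda^T (A x - b)
Stationarity (grad_x L = 0): Q x + c + A^T lambda = 0.
Primal feasibility: A x = b.

This gives the KKT block system:
  [ Q   A^T ] [ x     ]   [-c ]
  [ A    0  ] [ lambda ] = [ b ]

Solving the linear system:
  x*      = (-0.2935, -1.0505, -0.2616)
  lambda* = (2.6255)
  f(x*)   = 3.0352

x* = (-0.2935, -1.0505, -0.2616), lambda* = (2.6255)


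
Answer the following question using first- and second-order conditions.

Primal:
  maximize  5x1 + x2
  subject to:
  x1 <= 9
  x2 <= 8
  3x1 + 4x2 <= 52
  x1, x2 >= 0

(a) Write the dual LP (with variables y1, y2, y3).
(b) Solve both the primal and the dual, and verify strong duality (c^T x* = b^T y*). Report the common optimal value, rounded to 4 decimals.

The standard primal-dual pair for 'max c^T x s.t. A x <= b, x >= 0' is:
  Dual:  min b^T y  s.t.  A^T y >= c,  y >= 0.

So the dual LP is:
  minimize  9y1 + 8y2 + 52y3
  subject to:
    y1 + 3y3 >= 5
    y2 + 4y3 >= 1
    y1, y2, y3 >= 0

Solving the primal: x* = (9, 6.25).
  primal value c^T x* = 51.25.
Solving the dual: y* = (4.25, 0, 0.25).
  dual value b^T y* = 51.25.
Strong duality: c^T x* = b^T y*. Confirmed.

51.25


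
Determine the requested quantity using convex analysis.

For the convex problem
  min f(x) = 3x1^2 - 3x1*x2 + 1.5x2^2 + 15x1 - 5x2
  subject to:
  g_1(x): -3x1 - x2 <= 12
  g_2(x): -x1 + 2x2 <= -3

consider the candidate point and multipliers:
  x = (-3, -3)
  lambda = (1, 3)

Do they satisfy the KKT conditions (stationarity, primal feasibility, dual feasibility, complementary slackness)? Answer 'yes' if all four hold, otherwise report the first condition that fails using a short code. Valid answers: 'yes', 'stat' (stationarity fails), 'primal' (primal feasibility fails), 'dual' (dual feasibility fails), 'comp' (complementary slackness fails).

Gradient of f: grad f(x) = Q x + c = (6, -5)
Constraint values g_i(x) = a_i^T x - b_i:
  g_1((-3, -3)) = 0
  g_2((-3, -3)) = 0
Stationarity residual: grad f(x) + sum_i lambda_i a_i = (0, 0)
  -> stationarity OK
Primal feasibility (all g_i <= 0): OK
Dual feasibility (all lambda_i >= 0): OK
Complementary slackness (lambda_i * g_i(x) = 0 for all i): OK

Verdict: yes, KKT holds.

yes


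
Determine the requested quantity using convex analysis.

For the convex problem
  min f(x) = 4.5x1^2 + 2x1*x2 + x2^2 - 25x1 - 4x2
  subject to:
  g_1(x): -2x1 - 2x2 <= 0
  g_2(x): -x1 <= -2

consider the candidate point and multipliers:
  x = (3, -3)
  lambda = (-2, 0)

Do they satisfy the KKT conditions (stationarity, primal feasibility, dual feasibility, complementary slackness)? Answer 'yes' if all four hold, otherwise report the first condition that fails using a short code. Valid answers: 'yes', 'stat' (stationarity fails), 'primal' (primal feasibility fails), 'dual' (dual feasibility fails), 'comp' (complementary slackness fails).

Gradient of f: grad f(x) = Q x + c = (-4, -4)
Constraint values g_i(x) = a_i^T x - b_i:
  g_1((3, -3)) = 0
  g_2((3, -3)) = -1
Stationarity residual: grad f(x) + sum_i lambda_i a_i = (0, 0)
  -> stationarity OK
Primal feasibility (all g_i <= 0): OK
Dual feasibility (all lambda_i >= 0): FAILS
Complementary slackness (lambda_i * g_i(x) = 0 for all i): OK

Verdict: the first failing condition is dual_feasibility -> dual.

dual


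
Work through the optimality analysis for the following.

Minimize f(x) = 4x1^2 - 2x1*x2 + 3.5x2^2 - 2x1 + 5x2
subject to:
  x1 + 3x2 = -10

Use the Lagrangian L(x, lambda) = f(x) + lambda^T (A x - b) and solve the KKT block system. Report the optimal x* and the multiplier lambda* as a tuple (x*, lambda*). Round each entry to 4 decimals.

Form the Lagrangian:
  L(x, lambda) = (1/2) x^T Q x + c^T x + lambda^T (A x - b)
Stationarity (grad_x L = 0): Q x + c + A^T lambda = 0.
Primal feasibility: A x = b.

This gives the KKT block system:
  [ Q   A^T ] [ x     ]   [-c ]
  [ A    0  ] [ lambda ] = [ b ]

Solving the linear system:
  x*      = (-1.0659, -2.978)
  lambda* = (4.5714)
  f(x*)   = 16.478

x* = (-1.0659, -2.978), lambda* = (4.5714)


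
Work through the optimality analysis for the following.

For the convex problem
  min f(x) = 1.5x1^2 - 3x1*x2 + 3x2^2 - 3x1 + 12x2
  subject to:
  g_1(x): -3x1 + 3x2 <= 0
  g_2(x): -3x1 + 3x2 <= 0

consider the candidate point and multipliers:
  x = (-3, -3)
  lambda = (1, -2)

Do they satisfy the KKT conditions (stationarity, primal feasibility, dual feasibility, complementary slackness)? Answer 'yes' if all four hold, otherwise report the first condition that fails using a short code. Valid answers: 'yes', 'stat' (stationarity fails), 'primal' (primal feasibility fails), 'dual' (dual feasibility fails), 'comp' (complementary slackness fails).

Gradient of f: grad f(x) = Q x + c = (-3, 3)
Constraint values g_i(x) = a_i^T x - b_i:
  g_1((-3, -3)) = 0
  g_2((-3, -3)) = 0
Stationarity residual: grad f(x) + sum_i lambda_i a_i = (0, 0)
  -> stationarity OK
Primal feasibility (all g_i <= 0): OK
Dual feasibility (all lambda_i >= 0): FAILS
Complementary slackness (lambda_i * g_i(x) = 0 for all i): OK

Verdict: the first failing condition is dual_feasibility -> dual.

dual


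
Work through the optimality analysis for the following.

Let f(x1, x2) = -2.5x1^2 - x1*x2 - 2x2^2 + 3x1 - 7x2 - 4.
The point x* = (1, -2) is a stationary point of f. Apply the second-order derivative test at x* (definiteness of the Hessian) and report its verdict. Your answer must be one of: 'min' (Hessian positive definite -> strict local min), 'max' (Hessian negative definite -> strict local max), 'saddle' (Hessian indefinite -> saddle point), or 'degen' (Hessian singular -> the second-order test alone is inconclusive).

Compute the Hessian H = grad^2 f:
  H = [[-5, -1], [-1, -4]]
Verify stationarity: grad f(x*) = H x* + g = (0, 0).
Eigenvalues of H: -5.618, -3.382.
Both eigenvalues < 0, so H is negative definite -> x* is a strict local max.

max


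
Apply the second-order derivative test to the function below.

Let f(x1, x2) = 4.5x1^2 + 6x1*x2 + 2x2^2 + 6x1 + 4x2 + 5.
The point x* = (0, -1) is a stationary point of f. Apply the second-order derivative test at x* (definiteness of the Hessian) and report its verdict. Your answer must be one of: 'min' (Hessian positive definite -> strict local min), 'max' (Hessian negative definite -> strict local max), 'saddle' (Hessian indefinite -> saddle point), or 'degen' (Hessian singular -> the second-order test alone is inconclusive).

Compute the Hessian H = grad^2 f:
  H = [[9, 6], [6, 4]]
Verify stationarity: grad f(x*) = H x* + g = (0, 0).
Eigenvalues of H: 0, 13.
H has a zero eigenvalue (singular; positive semidefinite but not definite), so H is neither positive definite, negative definite, nor indefinite. The second-order test alone is inconclusive -> degen.
(Indeed, f is constant along the null direction of H through x*, so x* is not a strict local extremum.)

degen


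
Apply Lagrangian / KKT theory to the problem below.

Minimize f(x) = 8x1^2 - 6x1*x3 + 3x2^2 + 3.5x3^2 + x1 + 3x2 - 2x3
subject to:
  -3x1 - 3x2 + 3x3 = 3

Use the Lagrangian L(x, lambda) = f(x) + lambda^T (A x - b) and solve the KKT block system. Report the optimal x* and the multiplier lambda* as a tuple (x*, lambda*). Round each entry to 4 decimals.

Form the Lagrangian:
  L(x, lambda) = (1/2) x^T Q x + c^T x + lambda^T (A x - b)
Stationarity (grad_x L = 0): Q x + c + A^T lambda = 0.
Primal feasibility: A x = b.

This gives the KKT block system:
  [ Q   A^T ] [ x     ]   [-c ]
  [ A    0  ] [ lambda ] = [ b ]

Solving the linear system:
  x*      = (0.0563, -0.6197, 0.4366)
  lambda* = (-0.2394)
  f(x*)   = -0.9789

x* = (0.0563, -0.6197, 0.4366), lambda* = (-0.2394)


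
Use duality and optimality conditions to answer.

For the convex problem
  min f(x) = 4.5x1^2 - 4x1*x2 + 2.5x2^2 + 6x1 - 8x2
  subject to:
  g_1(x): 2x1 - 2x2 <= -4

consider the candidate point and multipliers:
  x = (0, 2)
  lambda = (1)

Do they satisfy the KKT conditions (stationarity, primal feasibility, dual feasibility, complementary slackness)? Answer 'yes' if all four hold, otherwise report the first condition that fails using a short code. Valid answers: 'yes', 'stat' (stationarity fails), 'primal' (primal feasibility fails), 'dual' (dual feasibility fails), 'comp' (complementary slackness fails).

Gradient of f: grad f(x) = Q x + c = (-2, 2)
Constraint values g_i(x) = a_i^T x - b_i:
  g_1((0, 2)) = 0
Stationarity residual: grad f(x) + sum_i lambda_i a_i = (0, 0)
  -> stationarity OK
Primal feasibility (all g_i <= 0): OK
Dual feasibility (all lambda_i >= 0): OK
Complementary slackness (lambda_i * g_i(x) = 0 for all i): OK

Verdict: yes, KKT holds.

yes


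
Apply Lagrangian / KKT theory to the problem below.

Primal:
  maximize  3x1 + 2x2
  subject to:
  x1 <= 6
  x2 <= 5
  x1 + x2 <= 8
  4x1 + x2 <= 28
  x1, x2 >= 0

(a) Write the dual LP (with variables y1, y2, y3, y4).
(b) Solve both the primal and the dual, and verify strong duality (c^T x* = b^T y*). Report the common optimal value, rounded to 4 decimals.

The standard primal-dual pair for 'max c^T x s.t. A x <= b, x >= 0' is:
  Dual:  min b^T y  s.t.  A^T y >= c,  y >= 0.

So the dual LP is:
  minimize  6y1 + 5y2 + 8y3 + 28y4
  subject to:
    y1 + y3 + 4y4 >= 3
    y2 + y3 + y4 >= 2
    y1, y2, y3, y4 >= 0

Solving the primal: x* = (6, 2).
  primal value c^T x* = 22.
Solving the dual: y* = (1, 0, 2, 0).
  dual value b^T y* = 22.
Strong duality: c^T x* = b^T y*. Confirmed.

22


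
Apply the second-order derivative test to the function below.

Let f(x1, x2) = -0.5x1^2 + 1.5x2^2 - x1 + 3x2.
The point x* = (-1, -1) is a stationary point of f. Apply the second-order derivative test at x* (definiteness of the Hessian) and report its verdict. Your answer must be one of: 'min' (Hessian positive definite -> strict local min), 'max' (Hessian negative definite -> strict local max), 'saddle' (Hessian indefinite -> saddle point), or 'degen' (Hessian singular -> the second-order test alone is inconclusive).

Compute the Hessian H = grad^2 f:
  H = [[-1, 0], [0, 3]]
Verify stationarity: grad f(x*) = H x* + g = (0, 0).
Eigenvalues of H: -1, 3.
Eigenvalues have mixed signs, so H is indefinite -> x* is a saddle point.

saddle


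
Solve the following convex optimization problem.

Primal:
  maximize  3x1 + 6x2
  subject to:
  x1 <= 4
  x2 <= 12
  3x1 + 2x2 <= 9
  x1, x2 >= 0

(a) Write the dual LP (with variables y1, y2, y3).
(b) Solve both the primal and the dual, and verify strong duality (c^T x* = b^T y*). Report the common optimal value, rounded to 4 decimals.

The standard primal-dual pair for 'max c^T x s.t. A x <= b, x >= 0' is:
  Dual:  min b^T y  s.t.  A^T y >= c,  y >= 0.

So the dual LP is:
  minimize  4y1 + 12y2 + 9y3
  subject to:
    y1 + 3y3 >= 3
    y2 + 2y3 >= 6
    y1, y2, y3 >= 0

Solving the primal: x* = (0, 4.5).
  primal value c^T x* = 27.
Solving the dual: y* = (0, 0, 3).
  dual value b^T y* = 27.
Strong duality: c^T x* = b^T y*. Confirmed.

27


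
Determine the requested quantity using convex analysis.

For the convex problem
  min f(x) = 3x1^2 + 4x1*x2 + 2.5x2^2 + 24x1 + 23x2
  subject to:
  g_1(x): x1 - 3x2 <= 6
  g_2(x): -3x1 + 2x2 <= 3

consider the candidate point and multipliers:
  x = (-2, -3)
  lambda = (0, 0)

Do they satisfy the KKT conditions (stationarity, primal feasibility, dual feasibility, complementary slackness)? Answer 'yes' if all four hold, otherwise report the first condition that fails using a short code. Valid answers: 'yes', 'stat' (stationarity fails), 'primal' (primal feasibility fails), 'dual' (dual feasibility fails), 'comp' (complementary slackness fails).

Gradient of f: grad f(x) = Q x + c = (0, 0)
Constraint values g_i(x) = a_i^T x - b_i:
  g_1((-2, -3)) = 1
  g_2((-2, -3)) = -3
Stationarity residual: grad f(x) + sum_i lambda_i a_i = (0, 0)
  -> stationarity OK
Primal feasibility (all g_i <= 0): FAILS
Dual feasibility (all lambda_i >= 0): OK
Complementary slackness (lambda_i * g_i(x) = 0 for all i): OK

Verdict: the first failing condition is primal_feasibility -> primal.

primal


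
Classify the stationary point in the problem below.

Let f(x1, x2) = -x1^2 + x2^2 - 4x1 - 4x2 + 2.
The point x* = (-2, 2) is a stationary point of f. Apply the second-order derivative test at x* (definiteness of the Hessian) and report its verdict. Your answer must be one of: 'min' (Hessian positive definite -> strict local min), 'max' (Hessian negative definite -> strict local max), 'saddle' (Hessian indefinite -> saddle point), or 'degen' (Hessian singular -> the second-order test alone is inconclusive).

Compute the Hessian H = grad^2 f:
  H = [[-2, 0], [0, 2]]
Verify stationarity: grad f(x*) = H x* + g = (0, 0).
Eigenvalues of H: -2, 2.
Eigenvalues have mixed signs, so H is indefinite -> x* is a saddle point.

saddle


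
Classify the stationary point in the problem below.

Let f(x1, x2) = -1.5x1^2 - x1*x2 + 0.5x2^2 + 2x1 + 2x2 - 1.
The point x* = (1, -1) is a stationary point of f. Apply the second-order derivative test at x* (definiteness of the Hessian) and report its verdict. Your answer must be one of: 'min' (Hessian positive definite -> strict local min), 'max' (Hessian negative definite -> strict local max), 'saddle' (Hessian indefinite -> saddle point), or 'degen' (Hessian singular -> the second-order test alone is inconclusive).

Compute the Hessian H = grad^2 f:
  H = [[-3, -1], [-1, 1]]
Verify stationarity: grad f(x*) = H x* + g = (0, 0).
Eigenvalues of H: -3.2361, 1.2361.
Eigenvalues have mixed signs, so H is indefinite -> x* is a saddle point.

saddle


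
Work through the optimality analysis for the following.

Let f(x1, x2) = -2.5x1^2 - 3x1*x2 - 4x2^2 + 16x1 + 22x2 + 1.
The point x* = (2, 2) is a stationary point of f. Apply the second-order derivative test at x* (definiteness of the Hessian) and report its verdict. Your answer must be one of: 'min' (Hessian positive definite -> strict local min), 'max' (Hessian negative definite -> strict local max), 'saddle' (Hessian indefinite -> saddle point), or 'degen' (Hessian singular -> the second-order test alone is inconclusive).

Compute the Hessian H = grad^2 f:
  H = [[-5, -3], [-3, -8]]
Verify stationarity: grad f(x*) = H x* + g = (0, 0).
Eigenvalues of H: -9.8541, -3.1459.
Both eigenvalues < 0, so H is negative definite -> x* is a strict local max.

max


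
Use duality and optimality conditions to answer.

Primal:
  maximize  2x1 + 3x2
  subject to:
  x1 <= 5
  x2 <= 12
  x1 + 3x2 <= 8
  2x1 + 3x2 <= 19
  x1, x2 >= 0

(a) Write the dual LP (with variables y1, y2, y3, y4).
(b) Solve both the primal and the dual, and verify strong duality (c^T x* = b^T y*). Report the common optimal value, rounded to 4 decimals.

The standard primal-dual pair for 'max c^T x s.t. A x <= b, x >= 0' is:
  Dual:  min b^T y  s.t.  A^T y >= c,  y >= 0.

So the dual LP is:
  minimize  5y1 + 12y2 + 8y3 + 19y4
  subject to:
    y1 + y3 + 2y4 >= 2
    y2 + 3y3 + 3y4 >= 3
    y1, y2, y3, y4 >= 0

Solving the primal: x* = (5, 1).
  primal value c^T x* = 13.
Solving the dual: y* = (1, 0, 1, 0).
  dual value b^T y* = 13.
Strong duality: c^T x* = b^T y*. Confirmed.

13


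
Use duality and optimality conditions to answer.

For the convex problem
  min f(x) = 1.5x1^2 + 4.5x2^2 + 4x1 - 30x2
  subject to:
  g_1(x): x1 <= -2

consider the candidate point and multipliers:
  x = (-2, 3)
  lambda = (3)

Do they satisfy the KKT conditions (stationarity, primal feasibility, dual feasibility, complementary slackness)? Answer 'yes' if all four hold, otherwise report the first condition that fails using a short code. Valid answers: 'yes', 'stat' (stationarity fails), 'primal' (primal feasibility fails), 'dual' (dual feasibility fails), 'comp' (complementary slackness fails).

Gradient of f: grad f(x) = Q x + c = (-2, -3)
Constraint values g_i(x) = a_i^T x - b_i:
  g_1((-2, 3)) = 0
Stationarity residual: grad f(x) + sum_i lambda_i a_i = (1, -3)
  -> stationarity FAILS
Primal feasibility (all g_i <= 0): OK
Dual feasibility (all lambda_i >= 0): OK
Complementary slackness (lambda_i * g_i(x) = 0 for all i): OK

Verdict: the first failing condition is stationarity -> stat.

stat


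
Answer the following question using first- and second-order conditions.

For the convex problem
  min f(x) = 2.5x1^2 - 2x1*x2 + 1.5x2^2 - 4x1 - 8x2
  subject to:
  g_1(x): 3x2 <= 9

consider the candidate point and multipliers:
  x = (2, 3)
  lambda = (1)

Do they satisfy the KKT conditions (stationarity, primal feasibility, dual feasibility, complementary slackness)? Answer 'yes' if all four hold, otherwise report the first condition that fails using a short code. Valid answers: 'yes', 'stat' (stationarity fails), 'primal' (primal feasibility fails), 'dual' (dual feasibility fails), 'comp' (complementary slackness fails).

Gradient of f: grad f(x) = Q x + c = (0, -3)
Constraint values g_i(x) = a_i^T x - b_i:
  g_1((2, 3)) = 0
Stationarity residual: grad f(x) + sum_i lambda_i a_i = (0, 0)
  -> stationarity OK
Primal feasibility (all g_i <= 0): OK
Dual feasibility (all lambda_i >= 0): OK
Complementary slackness (lambda_i * g_i(x) = 0 for all i): OK

Verdict: yes, KKT holds.

yes


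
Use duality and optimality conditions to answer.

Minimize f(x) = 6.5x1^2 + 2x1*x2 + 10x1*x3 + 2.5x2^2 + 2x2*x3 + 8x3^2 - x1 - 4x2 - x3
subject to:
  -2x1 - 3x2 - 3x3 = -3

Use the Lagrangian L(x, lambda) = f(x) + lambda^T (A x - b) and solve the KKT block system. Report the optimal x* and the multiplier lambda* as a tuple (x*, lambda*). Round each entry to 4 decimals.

Form the Lagrangian:
  L(x, lambda) = (1/2) x^T Q x + c^T x + lambda^T (A x - b)
Stationarity (grad_x L = 0): Q x + c + A^T lambda = 0.
Primal feasibility: A x = b.

This gives the KKT block system:
  [ Q   A^T ] [ x     ]   [-c ]
  [ A    0  ] [ lambda ] = [ b ]

Solving the linear system:
  x*      = (-0.05, 1.0039, 0.0294)
  lambda* = (0.3262)
  f(x*)   = -1.5083

x* = (-0.05, 1.0039, 0.0294), lambda* = (0.3262)


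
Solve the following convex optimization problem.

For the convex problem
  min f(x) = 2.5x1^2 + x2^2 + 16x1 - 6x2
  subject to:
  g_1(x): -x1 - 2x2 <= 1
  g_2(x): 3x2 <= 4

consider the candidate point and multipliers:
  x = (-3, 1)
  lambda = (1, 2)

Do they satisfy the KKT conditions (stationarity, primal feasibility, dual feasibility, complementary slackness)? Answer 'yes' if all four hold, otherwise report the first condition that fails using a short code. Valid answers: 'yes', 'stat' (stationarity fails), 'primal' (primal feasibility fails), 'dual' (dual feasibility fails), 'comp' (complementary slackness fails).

Gradient of f: grad f(x) = Q x + c = (1, -4)
Constraint values g_i(x) = a_i^T x - b_i:
  g_1((-3, 1)) = 0
  g_2((-3, 1)) = -1
Stationarity residual: grad f(x) + sum_i lambda_i a_i = (0, 0)
  -> stationarity OK
Primal feasibility (all g_i <= 0): OK
Dual feasibility (all lambda_i >= 0): OK
Complementary slackness (lambda_i * g_i(x) = 0 for all i): FAILS

Verdict: the first failing condition is complementary_slackness -> comp.

comp


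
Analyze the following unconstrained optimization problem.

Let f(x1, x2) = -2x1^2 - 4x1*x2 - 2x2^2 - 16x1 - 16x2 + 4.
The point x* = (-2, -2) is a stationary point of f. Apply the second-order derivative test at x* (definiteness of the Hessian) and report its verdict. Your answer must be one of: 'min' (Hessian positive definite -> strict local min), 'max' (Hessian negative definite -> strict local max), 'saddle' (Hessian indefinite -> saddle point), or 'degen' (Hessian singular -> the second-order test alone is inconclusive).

Compute the Hessian H = grad^2 f:
  H = [[-4, -4], [-4, -4]]
Verify stationarity: grad f(x*) = H x* + g = (0, 0).
Eigenvalues of H: -8, 0.
H has a zero eigenvalue (singular; negative semidefinite but not definite), so H is neither positive definite, negative definite, nor indefinite. The second-order test alone is inconclusive -> degen.
(Indeed, f is constant along the null direction of H through x*, so x* is not a strict local extremum.)

degen


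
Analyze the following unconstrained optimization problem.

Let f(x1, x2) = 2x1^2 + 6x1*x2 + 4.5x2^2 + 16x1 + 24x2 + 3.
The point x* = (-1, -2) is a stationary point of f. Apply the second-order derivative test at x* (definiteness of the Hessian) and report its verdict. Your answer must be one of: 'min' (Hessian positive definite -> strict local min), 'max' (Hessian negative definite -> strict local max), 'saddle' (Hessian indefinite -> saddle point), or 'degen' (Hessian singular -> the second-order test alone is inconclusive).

Compute the Hessian H = grad^2 f:
  H = [[4, 6], [6, 9]]
Verify stationarity: grad f(x*) = H x* + g = (0, 0).
Eigenvalues of H: 0, 13.
H has a zero eigenvalue (singular; positive semidefinite but not definite), so H is neither positive definite, negative definite, nor indefinite. The second-order test alone is inconclusive -> degen.
(Indeed, f is constant along the null direction of H through x*, so x* is not a strict local extremum.)

degen


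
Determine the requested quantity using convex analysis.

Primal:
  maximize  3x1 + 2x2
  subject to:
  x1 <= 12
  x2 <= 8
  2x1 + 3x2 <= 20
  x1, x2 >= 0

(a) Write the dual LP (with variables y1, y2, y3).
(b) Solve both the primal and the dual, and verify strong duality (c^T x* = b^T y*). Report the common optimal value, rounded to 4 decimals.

The standard primal-dual pair for 'max c^T x s.t. A x <= b, x >= 0' is:
  Dual:  min b^T y  s.t.  A^T y >= c,  y >= 0.

So the dual LP is:
  minimize  12y1 + 8y2 + 20y3
  subject to:
    y1 + 2y3 >= 3
    y2 + 3y3 >= 2
    y1, y2, y3 >= 0

Solving the primal: x* = (10, 0).
  primal value c^T x* = 30.
Solving the dual: y* = (0, 0, 1.5).
  dual value b^T y* = 30.
Strong duality: c^T x* = b^T y*. Confirmed.

30


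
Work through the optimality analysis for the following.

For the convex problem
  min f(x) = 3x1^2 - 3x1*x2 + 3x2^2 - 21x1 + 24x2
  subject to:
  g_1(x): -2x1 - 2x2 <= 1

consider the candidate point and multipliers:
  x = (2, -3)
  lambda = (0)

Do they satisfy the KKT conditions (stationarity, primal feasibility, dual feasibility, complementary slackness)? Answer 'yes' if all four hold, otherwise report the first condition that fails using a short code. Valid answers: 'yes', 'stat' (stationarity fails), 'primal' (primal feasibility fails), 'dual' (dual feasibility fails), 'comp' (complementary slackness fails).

Gradient of f: grad f(x) = Q x + c = (0, 0)
Constraint values g_i(x) = a_i^T x - b_i:
  g_1((2, -3)) = 1
Stationarity residual: grad f(x) + sum_i lambda_i a_i = (0, 0)
  -> stationarity OK
Primal feasibility (all g_i <= 0): FAILS
Dual feasibility (all lambda_i >= 0): OK
Complementary slackness (lambda_i * g_i(x) = 0 for all i): OK

Verdict: the first failing condition is primal_feasibility -> primal.

primal


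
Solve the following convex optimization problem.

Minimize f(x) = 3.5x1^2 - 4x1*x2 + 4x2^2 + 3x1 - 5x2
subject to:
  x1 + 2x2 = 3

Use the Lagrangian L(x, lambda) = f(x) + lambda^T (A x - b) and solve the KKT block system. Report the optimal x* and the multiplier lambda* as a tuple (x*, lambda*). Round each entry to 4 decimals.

Form the Lagrangian:
  L(x, lambda) = (1/2) x^T Q x + c^T x + lambda^T (A x - b)
Stationarity (grad_x L = 0): Q x + c + A^T lambda = 0.
Primal feasibility: A x = b.

This gives the KKT block system:
  [ Q   A^T ] [ x     ]   [-c ]
  [ A    0  ] [ lambda ] = [ b ]

Solving the linear system:
  x*      = (0.5, 1.25)
  lambda* = (-1.5)
  f(x*)   = -0.125

x* = (0.5, 1.25), lambda* = (-1.5)


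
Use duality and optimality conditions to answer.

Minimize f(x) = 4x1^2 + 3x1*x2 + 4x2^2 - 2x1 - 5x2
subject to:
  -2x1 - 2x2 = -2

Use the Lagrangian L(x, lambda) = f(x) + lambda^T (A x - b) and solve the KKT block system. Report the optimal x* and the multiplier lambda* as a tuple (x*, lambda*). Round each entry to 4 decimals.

Form the Lagrangian:
  L(x, lambda) = (1/2) x^T Q x + c^T x + lambda^T (A x - b)
Stationarity (grad_x L = 0): Q x + c + A^T lambda = 0.
Primal feasibility: A x = b.

This gives the KKT block system:
  [ Q   A^T ] [ x     ]   [-c ]
  [ A    0  ] [ lambda ] = [ b ]

Solving the linear system:
  x*      = (0.2, 0.8)
  lambda* = (1)
  f(x*)   = -1.2

x* = (0.2, 0.8), lambda* = (1)


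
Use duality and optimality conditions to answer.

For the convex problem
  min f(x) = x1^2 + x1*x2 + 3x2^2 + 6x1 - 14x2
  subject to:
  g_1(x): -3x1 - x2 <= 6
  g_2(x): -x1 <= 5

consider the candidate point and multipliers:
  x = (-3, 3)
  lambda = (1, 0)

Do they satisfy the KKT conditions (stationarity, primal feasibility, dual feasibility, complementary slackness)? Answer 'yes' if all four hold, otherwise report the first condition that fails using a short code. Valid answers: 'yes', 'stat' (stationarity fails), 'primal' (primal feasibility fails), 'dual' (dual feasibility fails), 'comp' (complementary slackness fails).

Gradient of f: grad f(x) = Q x + c = (3, 1)
Constraint values g_i(x) = a_i^T x - b_i:
  g_1((-3, 3)) = 0
  g_2((-3, 3)) = -2
Stationarity residual: grad f(x) + sum_i lambda_i a_i = (0, 0)
  -> stationarity OK
Primal feasibility (all g_i <= 0): OK
Dual feasibility (all lambda_i >= 0): OK
Complementary slackness (lambda_i * g_i(x) = 0 for all i): OK

Verdict: yes, KKT holds.

yes


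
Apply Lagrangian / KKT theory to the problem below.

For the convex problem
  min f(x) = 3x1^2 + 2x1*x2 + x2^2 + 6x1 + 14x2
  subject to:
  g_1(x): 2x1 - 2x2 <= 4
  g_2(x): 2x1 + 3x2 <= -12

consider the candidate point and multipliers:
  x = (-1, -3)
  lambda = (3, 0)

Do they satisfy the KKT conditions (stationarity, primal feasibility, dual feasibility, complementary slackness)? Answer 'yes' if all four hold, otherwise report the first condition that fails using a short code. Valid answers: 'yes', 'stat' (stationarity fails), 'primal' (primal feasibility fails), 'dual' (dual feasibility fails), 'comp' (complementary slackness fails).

Gradient of f: grad f(x) = Q x + c = (-6, 6)
Constraint values g_i(x) = a_i^T x - b_i:
  g_1((-1, -3)) = 0
  g_2((-1, -3)) = 1
Stationarity residual: grad f(x) + sum_i lambda_i a_i = (0, 0)
  -> stationarity OK
Primal feasibility (all g_i <= 0): FAILS
Dual feasibility (all lambda_i >= 0): OK
Complementary slackness (lambda_i * g_i(x) = 0 for all i): OK

Verdict: the first failing condition is primal_feasibility -> primal.

primal


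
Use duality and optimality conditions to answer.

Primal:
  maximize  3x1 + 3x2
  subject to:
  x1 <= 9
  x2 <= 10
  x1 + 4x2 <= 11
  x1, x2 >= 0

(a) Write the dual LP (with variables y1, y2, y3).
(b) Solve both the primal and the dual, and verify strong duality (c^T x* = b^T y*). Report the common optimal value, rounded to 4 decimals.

The standard primal-dual pair for 'max c^T x s.t. A x <= b, x >= 0' is:
  Dual:  min b^T y  s.t.  A^T y >= c,  y >= 0.

So the dual LP is:
  minimize  9y1 + 10y2 + 11y3
  subject to:
    y1 + y3 >= 3
    y2 + 4y3 >= 3
    y1, y2, y3 >= 0

Solving the primal: x* = (9, 0.5).
  primal value c^T x* = 28.5.
Solving the dual: y* = (2.25, 0, 0.75).
  dual value b^T y* = 28.5.
Strong duality: c^T x* = b^T y*. Confirmed.

28.5


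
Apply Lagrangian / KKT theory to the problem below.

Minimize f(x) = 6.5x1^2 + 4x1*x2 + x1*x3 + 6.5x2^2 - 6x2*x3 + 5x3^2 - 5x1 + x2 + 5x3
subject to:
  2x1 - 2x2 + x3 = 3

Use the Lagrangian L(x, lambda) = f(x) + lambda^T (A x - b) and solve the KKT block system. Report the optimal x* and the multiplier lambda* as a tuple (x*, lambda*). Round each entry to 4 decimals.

Form the Lagrangian:
  L(x, lambda) = (1/2) x^T Q x + c^T x + lambda^T (A x - b)
Stationarity (grad_x L = 0): Q x + c + A^T lambda = 0.
Primal feasibility: A x = b.

This gives the KKT block system:
  [ Q   A^T ] [ x     ]   [-c ]
  [ A    0  ] [ lambda ] = [ b ]

Solving the linear system:
  x*      = (0.984, -1.0811, -1.1302)
  lambda* = (-1.1686)
  f(x*)   = -4.0731

x* = (0.984, -1.0811, -1.1302), lambda* = (-1.1686)


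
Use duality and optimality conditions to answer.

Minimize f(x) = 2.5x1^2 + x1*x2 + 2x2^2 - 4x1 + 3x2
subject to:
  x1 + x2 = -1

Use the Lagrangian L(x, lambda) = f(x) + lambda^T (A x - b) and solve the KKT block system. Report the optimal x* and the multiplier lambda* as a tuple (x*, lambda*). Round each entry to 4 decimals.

Form the Lagrangian:
  L(x, lambda) = (1/2) x^T Q x + c^T x + lambda^T (A x - b)
Stationarity (grad_x L = 0): Q x + c + A^T lambda = 0.
Primal feasibility: A x = b.

This gives the KKT block system:
  [ Q   A^T ] [ x     ]   [-c ]
  [ A    0  ] [ lambda ] = [ b ]

Solving the linear system:
  x*      = (0.5714, -1.5714)
  lambda* = (2.7143)
  f(x*)   = -2.1429

x* = (0.5714, -1.5714), lambda* = (2.7143)


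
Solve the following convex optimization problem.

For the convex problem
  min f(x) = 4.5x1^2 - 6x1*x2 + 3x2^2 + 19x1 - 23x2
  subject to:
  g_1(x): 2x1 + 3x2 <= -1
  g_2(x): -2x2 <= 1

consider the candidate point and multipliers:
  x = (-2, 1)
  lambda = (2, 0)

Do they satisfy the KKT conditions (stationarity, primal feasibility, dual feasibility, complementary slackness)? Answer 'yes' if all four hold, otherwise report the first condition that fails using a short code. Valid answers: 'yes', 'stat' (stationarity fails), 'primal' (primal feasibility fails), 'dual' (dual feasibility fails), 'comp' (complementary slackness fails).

Gradient of f: grad f(x) = Q x + c = (-5, -5)
Constraint values g_i(x) = a_i^T x - b_i:
  g_1((-2, 1)) = 0
  g_2((-2, 1)) = -3
Stationarity residual: grad f(x) + sum_i lambda_i a_i = (-1, 1)
  -> stationarity FAILS
Primal feasibility (all g_i <= 0): OK
Dual feasibility (all lambda_i >= 0): OK
Complementary slackness (lambda_i * g_i(x) = 0 for all i): OK

Verdict: the first failing condition is stationarity -> stat.

stat


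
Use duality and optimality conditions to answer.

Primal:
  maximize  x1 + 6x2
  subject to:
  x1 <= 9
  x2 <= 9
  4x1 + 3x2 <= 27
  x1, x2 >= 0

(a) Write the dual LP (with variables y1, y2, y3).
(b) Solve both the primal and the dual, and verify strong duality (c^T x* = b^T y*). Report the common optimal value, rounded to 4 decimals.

The standard primal-dual pair for 'max c^T x s.t. A x <= b, x >= 0' is:
  Dual:  min b^T y  s.t.  A^T y >= c,  y >= 0.

So the dual LP is:
  minimize  9y1 + 9y2 + 27y3
  subject to:
    y1 + 4y3 >= 1
    y2 + 3y3 >= 6
    y1, y2, y3 >= 0

Solving the primal: x* = (0, 9).
  primal value c^T x* = 54.
Solving the dual: y* = (0, 5.25, 0.25).
  dual value b^T y* = 54.
Strong duality: c^T x* = b^T y*. Confirmed.

54


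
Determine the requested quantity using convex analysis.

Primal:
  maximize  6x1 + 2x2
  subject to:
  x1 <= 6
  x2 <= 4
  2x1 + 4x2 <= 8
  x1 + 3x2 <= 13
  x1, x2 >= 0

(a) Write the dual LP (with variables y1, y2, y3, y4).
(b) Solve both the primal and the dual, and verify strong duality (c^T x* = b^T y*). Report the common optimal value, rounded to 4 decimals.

The standard primal-dual pair for 'max c^T x s.t. A x <= b, x >= 0' is:
  Dual:  min b^T y  s.t.  A^T y >= c,  y >= 0.

So the dual LP is:
  minimize  6y1 + 4y2 + 8y3 + 13y4
  subject to:
    y1 + 2y3 + y4 >= 6
    y2 + 4y3 + 3y4 >= 2
    y1, y2, y3, y4 >= 0

Solving the primal: x* = (4, 0).
  primal value c^T x* = 24.
Solving the dual: y* = (0, 0, 3, 0).
  dual value b^T y* = 24.
Strong duality: c^T x* = b^T y*. Confirmed.

24


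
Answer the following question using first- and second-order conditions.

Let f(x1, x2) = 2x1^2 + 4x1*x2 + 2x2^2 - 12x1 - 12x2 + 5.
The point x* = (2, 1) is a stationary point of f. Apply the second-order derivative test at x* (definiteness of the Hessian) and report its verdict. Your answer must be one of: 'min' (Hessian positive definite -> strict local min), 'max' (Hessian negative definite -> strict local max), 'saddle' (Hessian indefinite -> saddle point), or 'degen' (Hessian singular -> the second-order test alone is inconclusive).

Compute the Hessian H = grad^2 f:
  H = [[4, 4], [4, 4]]
Verify stationarity: grad f(x*) = H x* + g = (0, 0).
Eigenvalues of H: 0, 8.
H has a zero eigenvalue (singular; positive semidefinite but not definite), so H is neither positive definite, negative definite, nor indefinite. The second-order test alone is inconclusive -> degen.
(Indeed, f is constant along the null direction of H through x*, so x* is not a strict local extremum.)

degen


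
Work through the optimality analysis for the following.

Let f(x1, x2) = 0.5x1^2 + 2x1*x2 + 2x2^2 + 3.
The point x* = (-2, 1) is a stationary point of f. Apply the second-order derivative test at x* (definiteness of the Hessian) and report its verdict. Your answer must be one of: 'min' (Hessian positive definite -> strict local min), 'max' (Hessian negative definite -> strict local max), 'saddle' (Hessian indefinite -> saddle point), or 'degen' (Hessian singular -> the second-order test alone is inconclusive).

Compute the Hessian H = grad^2 f:
  H = [[1, 2], [2, 4]]
Verify stationarity: grad f(x*) = H x* + g = (0, 0).
Eigenvalues of H: 0, 5.
H has a zero eigenvalue (singular; positive semidefinite but not definite), so H is neither positive definite, negative definite, nor indefinite. The second-order test alone is inconclusive -> degen.
(Indeed, f is constant along the null direction of H through x*, so x* is not a strict local extremum.)

degen


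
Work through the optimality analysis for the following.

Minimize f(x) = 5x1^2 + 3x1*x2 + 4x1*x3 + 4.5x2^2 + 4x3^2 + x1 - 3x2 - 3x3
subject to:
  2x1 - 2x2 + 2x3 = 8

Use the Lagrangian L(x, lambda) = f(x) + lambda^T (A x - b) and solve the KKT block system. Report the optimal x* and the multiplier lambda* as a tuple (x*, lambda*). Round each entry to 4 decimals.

Form the Lagrangian:
  L(x, lambda) = (1/2) x^T Q x + c^T x + lambda^T (A x - b)
Stationarity (grad_x L = 0): Q x + c + A^T lambda = 0.
Primal feasibility: A x = b.

This gives the KKT block system:
  [ Q   A^T ] [ x     ]   [-c ]
  [ A    0  ] [ lambda ] = [ b ]

Solving the linear system:
  x*      = (1.0533, -1.4675, 1.4793)
  lambda* = (-6.5237)
  f(x*)   = 26.6036

x* = (1.0533, -1.4675, 1.4793), lambda* = (-6.5237)


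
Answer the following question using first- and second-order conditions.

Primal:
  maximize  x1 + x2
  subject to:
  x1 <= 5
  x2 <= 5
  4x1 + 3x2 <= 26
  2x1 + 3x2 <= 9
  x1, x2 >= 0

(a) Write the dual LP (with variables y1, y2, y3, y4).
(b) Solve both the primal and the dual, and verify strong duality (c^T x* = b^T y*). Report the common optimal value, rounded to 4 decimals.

The standard primal-dual pair for 'max c^T x s.t. A x <= b, x >= 0' is:
  Dual:  min b^T y  s.t.  A^T y >= c,  y >= 0.

So the dual LP is:
  minimize  5y1 + 5y2 + 26y3 + 9y4
  subject to:
    y1 + 4y3 + 2y4 >= 1
    y2 + 3y3 + 3y4 >= 1
    y1, y2, y3, y4 >= 0

Solving the primal: x* = (4.5, 0).
  primal value c^T x* = 4.5.
Solving the dual: y* = (0, 0, 0, 0.5).
  dual value b^T y* = 4.5.
Strong duality: c^T x* = b^T y*. Confirmed.

4.5


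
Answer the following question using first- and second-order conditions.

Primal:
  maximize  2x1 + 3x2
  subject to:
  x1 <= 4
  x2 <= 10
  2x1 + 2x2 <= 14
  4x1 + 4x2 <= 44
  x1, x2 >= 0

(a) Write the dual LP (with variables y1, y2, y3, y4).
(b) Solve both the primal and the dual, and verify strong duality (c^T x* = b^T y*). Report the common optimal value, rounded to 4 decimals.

The standard primal-dual pair for 'max c^T x s.t. A x <= b, x >= 0' is:
  Dual:  min b^T y  s.t.  A^T y >= c,  y >= 0.

So the dual LP is:
  minimize  4y1 + 10y2 + 14y3 + 44y4
  subject to:
    y1 + 2y3 + 4y4 >= 2
    y2 + 2y3 + 4y4 >= 3
    y1, y2, y3, y4 >= 0

Solving the primal: x* = (0, 7).
  primal value c^T x* = 21.
Solving the dual: y* = (0, 0, 1.5, 0).
  dual value b^T y* = 21.
Strong duality: c^T x* = b^T y*. Confirmed.

21


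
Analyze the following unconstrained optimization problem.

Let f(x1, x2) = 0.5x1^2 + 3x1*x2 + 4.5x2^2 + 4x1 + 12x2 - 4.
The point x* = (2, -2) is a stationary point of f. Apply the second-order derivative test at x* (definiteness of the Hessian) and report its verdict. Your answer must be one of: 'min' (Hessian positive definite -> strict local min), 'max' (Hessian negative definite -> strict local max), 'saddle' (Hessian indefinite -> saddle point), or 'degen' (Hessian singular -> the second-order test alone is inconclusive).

Compute the Hessian H = grad^2 f:
  H = [[1, 3], [3, 9]]
Verify stationarity: grad f(x*) = H x* + g = (0, 0).
Eigenvalues of H: 0, 10.
H has a zero eigenvalue (singular; positive semidefinite but not definite), so H is neither positive definite, negative definite, nor indefinite. The second-order test alone is inconclusive -> degen.
(Indeed, f is constant along the null direction of H through x*, so x* is not a strict local extremum.)

degen


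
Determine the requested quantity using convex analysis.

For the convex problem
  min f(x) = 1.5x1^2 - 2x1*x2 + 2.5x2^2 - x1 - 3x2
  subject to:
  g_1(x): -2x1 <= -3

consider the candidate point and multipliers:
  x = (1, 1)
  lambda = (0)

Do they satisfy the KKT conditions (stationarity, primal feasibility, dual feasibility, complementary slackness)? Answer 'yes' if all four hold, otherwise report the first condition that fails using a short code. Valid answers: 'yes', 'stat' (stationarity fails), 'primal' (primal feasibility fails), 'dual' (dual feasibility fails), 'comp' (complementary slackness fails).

Gradient of f: grad f(x) = Q x + c = (0, 0)
Constraint values g_i(x) = a_i^T x - b_i:
  g_1((1, 1)) = 1
Stationarity residual: grad f(x) + sum_i lambda_i a_i = (0, 0)
  -> stationarity OK
Primal feasibility (all g_i <= 0): FAILS
Dual feasibility (all lambda_i >= 0): OK
Complementary slackness (lambda_i * g_i(x) = 0 for all i): OK

Verdict: the first failing condition is primal_feasibility -> primal.

primal


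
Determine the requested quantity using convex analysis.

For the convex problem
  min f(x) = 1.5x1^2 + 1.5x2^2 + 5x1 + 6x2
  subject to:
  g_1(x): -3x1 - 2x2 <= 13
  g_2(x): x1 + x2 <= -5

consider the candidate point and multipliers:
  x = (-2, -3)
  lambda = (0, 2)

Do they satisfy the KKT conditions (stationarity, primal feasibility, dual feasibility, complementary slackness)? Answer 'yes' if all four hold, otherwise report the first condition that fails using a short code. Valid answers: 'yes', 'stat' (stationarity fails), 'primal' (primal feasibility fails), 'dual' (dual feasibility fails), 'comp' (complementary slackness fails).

Gradient of f: grad f(x) = Q x + c = (-1, -3)
Constraint values g_i(x) = a_i^T x - b_i:
  g_1((-2, -3)) = -1
  g_2((-2, -3)) = 0
Stationarity residual: grad f(x) + sum_i lambda_i a_i = (1, -1)
  -> stationarity FAILS
Primal feasibility (all g_i <= 0): OK
Dual feasibility (all lambda_i >= 0): OK
Complementary slackness (lambda_i * g_i(x) = 0 for all i): OK

Verdict: the first failing condition is stationarity -> stat.

stat
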